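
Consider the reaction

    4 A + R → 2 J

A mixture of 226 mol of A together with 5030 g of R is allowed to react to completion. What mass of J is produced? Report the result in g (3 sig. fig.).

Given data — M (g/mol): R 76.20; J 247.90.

28000 g

n(A) = 226.0 mol
n(R) = 5030 / 76.20 = 66.01 mol
n/ν for A = 226.0/4 = 56.50
n/ν for R = 66.01/1 = 66.01
Smallest n/ν is A → limiting reagent.
n(J) = (2/4) × 226.0 = 113.0 mol
mass = 113.0 × 247.90 = 28010 g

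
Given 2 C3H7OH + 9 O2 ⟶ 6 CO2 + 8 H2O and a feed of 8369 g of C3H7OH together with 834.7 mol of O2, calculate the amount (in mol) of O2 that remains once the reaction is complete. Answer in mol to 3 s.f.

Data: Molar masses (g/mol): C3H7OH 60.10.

n(C3H7OH) = 8369 / 60.10 = 139.3 mol
n(O2) = 834.7 mol
n/ν → C3H7OH: 69.65, O2: 92.74; C3H7OH is limiting.
O2 consumed = (9/2) × 139.3 = 626.9 mol
O2 remaining = 834.7 − 626.9 = 207.8 mol

208 mol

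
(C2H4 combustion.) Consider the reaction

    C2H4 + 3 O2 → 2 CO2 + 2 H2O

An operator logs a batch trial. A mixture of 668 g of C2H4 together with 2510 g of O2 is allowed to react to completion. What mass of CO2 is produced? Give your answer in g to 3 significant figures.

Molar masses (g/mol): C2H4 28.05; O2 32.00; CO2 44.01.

n(C2H4) = 668.0 / 28.05 = 23.81 mol
n(O2) = 2510 / 32.00 = 78.44 mol
n/ν → C2H4: 23.81, O2: 26.15; C2H4 is limiting.
n(CO2) = (2/1) × 23.81 = 47.62 mol
mass = 47.62 × 44.01 = 2096 g

2100 g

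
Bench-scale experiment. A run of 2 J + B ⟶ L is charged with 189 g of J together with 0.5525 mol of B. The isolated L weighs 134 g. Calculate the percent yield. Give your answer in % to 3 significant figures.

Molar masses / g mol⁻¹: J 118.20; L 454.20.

n(J) = 189.0 / 118.20 = 1.599 mol
n(B) = 0.5525 mol
n/ν for J = 1.599/2 = 0.7995
n/ν for B = 0.5525/1 = 0.5525
Smallest n/ν is B → limiting reagent.
theoretical n(L) = (1/1) × 0.5525 = 0.5525 mol → 250.9 g
% yield = 134 / 250.9 × 100 = 53.41 %

53.4 %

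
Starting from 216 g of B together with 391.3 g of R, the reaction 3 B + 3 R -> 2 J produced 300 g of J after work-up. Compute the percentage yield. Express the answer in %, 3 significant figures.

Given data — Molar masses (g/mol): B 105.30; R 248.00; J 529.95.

n(B) = 216.0 / 105.30 = 2.051 mol
n(R) = 391.3 / 248.00 = 1.578 mol
n/ν for B = 2.051/3 = 0.6837
n/ν for R = 1.578/3 = 0.5260
Smallest n/ν is R → limiting reagent.
theoretical n(J) = (2/3) × 1.578 = 1.052 mol → 557.5 g
% yield = 300 / 557.5 × 100 = 53.81 %

53.8 %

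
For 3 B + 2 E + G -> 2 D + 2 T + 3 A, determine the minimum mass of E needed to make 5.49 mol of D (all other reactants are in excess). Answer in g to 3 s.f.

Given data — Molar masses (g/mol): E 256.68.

1410 g

n(D) = 5.490 mol
n(E) = (2/2) × 5.490 = 5.490 mol
mass = 5.490 × 256.68 = 1409 g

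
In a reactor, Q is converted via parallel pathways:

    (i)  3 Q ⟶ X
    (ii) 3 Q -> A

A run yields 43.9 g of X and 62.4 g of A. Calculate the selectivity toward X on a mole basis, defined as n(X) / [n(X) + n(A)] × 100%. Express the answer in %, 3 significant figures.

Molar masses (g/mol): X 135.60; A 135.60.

41.3 %

n(X) = 43.9 / 135.60 = 0.3237 mol
n(A) = 62.4 / 135.60 = 0.4602 mol
selectivity = 0.3237/(0.3237+0.4602) × 100 = 41.29 %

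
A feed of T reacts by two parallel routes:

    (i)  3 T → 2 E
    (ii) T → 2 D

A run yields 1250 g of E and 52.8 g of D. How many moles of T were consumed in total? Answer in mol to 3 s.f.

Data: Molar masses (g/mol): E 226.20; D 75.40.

8.64 mol

n(E) = 1250 / 226.20 = 5.526 mol
n(D) = 52.8 / 75.40 = 0.7003 mol
n(T) via (i) = (3/2)×5.526 = 8.289 mol
n(T) via (ii) = (1/2)×0.7003 = 0.3502 mol
total n(T) = 8.289 + 0.3502 = 8.639 mol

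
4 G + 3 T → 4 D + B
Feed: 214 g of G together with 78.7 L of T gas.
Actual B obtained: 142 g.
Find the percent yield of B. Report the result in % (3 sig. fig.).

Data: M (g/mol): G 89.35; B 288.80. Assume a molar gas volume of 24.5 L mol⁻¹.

82.1 %

n(G) = 214.0 / 89.35 = 2.395 mol
n(T) = 78.70 / 24.5 = 3.212 mol
n/ν for G = 2.395/4 = 0.5988
n/ν for T = 3.212/3 = 1.071
Smallest n/ν is G → limiting reagent.
theoretical n(B) = (1/4) × 2.395 = 0.5988 mol → 172.9 g
% yield = 142 / 172.9 × 100 = 82.13 %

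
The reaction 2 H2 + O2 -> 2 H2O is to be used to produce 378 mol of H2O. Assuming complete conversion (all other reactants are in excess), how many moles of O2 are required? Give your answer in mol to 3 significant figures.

n(H2O) = 378.0 mol
n(O2) = (1/2) × 378.0 = 189.0 mol

189 mol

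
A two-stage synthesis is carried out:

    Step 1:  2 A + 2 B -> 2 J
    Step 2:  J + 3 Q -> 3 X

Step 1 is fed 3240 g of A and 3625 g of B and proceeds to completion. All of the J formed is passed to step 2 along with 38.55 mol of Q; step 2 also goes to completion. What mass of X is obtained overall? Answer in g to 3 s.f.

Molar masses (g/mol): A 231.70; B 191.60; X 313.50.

Step 1:
n(A) = 3240 / 231.70 = 13.98 mol
n(B) = 3625 / 191.60 = 18.92 mol
n/ν for A = 13.98/2 = 6.990
n/ν for B = 18.92/2 = 9.460
Smallest n/ν is A → limiting reagent.
n(J) produced = (2/2) × 13.98 = 13.98 mol
Step 2:
n(J) available = 13.98 mol
n(Q) = 38.55 mol
n/ν for J = 13.98/1 = 13.98
n/ν for Q = 38.55/3 = 12.85
Smallest n/ν is Q → limiting reagent.
n(X) = (3/3) × 38.55 = 38.55 mol
mass = 38.55 × 313.50 = 12090 g

12100 g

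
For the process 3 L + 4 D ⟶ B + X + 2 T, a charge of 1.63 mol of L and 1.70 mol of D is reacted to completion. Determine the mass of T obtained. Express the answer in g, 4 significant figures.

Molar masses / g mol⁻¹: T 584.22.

n(L) = 1.630 mol
n(D) = 1.700 mol
n/ν for L = 1.630/3 = 0.5433
n/ν for D = 1.700/4 = 0.4250
Smallest n/ν is D → limiting reagent.
n(T) = (2/4) × 1.700 = 0.8500 mol
mass = 0.8500 × 584.22 = 496.6 g

496.6 g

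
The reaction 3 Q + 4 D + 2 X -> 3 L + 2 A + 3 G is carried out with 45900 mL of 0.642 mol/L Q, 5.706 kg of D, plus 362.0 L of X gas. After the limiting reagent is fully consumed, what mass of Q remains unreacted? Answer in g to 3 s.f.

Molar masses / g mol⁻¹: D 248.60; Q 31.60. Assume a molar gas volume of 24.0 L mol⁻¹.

387 g

n(Q) = 0.642 × 45900/1000 = 29.47 mol
n(D) = 5.706×1000 / 248.60 = 22.95 mol
n(X) = 362.0 / 24.0 = 15.08 mol
n/ν → Q: 9.823, D: 5.738, X: 7.540; D is limiting.
Q consumed = (3/4) × 22.95 = 17.21 mol
Q remaining = 29.47 − 17.21 = 12.26 mol
mass = 12.26 × 31.60 = 387.4 g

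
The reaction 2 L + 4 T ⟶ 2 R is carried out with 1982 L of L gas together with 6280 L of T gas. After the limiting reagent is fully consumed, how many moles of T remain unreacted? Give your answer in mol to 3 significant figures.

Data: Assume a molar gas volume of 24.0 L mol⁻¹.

n(L) = 1982 / 24.0 = 82.58 mol
n(T) = 6280 / 24.0 = 261.7 mol
n/ν for L = 82.58/2 = 41.29
n/ν for T = 261.7/4 = 65.43
Smallest n/ν is L → limiting reagent.
T consumed = (4/2) × 82.58 = 165.2 mol
T remaining = 261.7 − 165.2 = 96.50 mol

96.5 mol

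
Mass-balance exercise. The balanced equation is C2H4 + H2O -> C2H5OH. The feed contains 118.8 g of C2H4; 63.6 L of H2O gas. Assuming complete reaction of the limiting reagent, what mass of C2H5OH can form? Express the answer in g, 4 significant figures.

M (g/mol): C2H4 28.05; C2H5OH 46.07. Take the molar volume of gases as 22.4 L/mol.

n(C2H4) = 118.8 / 28.05 = 4.235 mol
n(H2O) = 63.60 / 22.4 = 2.839 mol
n/ν → C2H4: 4.235, H2O: 2.839; H2O is limiting.
n(C2H5OH) = (1/1) × 2.839 = 2.839 mol
mass = 2.839 × 46.07 = 130.8 g

130.8 g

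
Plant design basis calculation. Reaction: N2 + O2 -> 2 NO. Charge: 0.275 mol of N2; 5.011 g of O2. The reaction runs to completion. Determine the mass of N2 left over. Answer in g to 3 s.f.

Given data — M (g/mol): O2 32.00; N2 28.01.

3.32 g

n(N2) = 0.2750 mol
n(O2) = 5.011 / 32.00 = 0.1566 mol
n/ν → N2: 0.2750, O2: 0.1566; O2 is limiting.
N2 consumed = (1/1) × 0.1566 = 0.1566 mol
N2 remaining = 0.2750 − 0.1566 = 0.1184 mol
mass = 0.1184 × 28.01 = 3.316 g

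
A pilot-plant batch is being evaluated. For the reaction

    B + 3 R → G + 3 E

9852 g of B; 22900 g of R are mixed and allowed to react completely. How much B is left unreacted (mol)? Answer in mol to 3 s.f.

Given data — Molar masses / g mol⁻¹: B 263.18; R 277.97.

n(B) = 9852 / 263.18 = 37.43 mol
n(R) = 22900 / 277.97 = 82.38 mol
n/ν for B = 37.43/1 = 37.43
n/ν for R = 82.38/3 = 27.46
Smallest n/ν is R → limiting reagent.
B consumed = (1/3) × 82.38 = 27.46 mol
B remaining = 37.43 − 27.46 = 9.970 mol

9.97 mol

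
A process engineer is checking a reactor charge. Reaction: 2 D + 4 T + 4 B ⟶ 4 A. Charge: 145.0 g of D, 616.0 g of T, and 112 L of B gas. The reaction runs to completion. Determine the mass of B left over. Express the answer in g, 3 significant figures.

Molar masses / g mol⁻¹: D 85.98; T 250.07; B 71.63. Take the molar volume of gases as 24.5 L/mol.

n(D) = 145.0 / 85.98 = 1.686 mol
n(T) = 616.0 / 250.07 = 2.463 mol
n(B) = 112.0 / 24.5 = 4.571 mol
n/ν → D: 0.8430, T: 0.6158, B: 1.143; T is limiting.
B consumed = (4/4) × 2.463 = 2.463 mol
B remaining = 4.571 − 2.463 = 2.108 mol
mass = 2.108 × 71.63 = 151.0 g

151 g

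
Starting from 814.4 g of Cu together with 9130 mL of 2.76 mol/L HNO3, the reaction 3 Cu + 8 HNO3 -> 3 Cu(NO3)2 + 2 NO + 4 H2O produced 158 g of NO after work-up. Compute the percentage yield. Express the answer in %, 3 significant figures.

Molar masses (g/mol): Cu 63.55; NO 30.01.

n(Cu) = 814.4 / 63.55 = 12.82 mol
n(HNO3) = 2.76 × 9130/1000 = 25.20 mol
n/ν for Cu = 12.82/3 = 4.273
n/ν for HNO3 = 25.20/8 = 3.150
Smallest n/ν is HNO3 → limiting reagent.
theoretical n(NO) = (2/8) × 25.20 = 6.300 mol → 189.1 g
% yield = 158 / 189.1 × 100 = 83.55 %

83.6 %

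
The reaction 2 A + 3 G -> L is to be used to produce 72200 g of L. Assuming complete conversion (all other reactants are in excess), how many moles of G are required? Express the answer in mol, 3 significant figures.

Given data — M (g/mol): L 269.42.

804 mol

n(L) = 72200 / 269.42 = 268.0 mol
n(G) = (3/1) × 268.0 = 804.0 mol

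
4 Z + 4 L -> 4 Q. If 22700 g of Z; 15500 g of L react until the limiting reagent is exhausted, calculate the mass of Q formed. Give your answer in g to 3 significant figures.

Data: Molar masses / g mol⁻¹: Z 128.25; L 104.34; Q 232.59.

n(Z) = 22700 / 128.25 = 177.0 mol
n(L) = 15500 / 104.34 = 148.6 mol
n/ν for Z = 177.0/4 = 44.25
n/ν for L = 148.6/4 = 37.15
Smallest n/ν is L → limiting reagent.
n(Q) = (4/4) × 148.6 = 148.6 mol
mass = 148.6 × 232.59 = 34560 g

34600 g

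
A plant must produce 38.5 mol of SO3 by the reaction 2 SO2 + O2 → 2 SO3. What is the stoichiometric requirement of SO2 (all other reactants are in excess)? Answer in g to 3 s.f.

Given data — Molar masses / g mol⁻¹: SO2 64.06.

n(SO3) = 38.50 mol
n(SO2) = (2/2) × 38.50 = 38.50 mol
mass = 38.50 × 64.06 = 2466 g

2470 g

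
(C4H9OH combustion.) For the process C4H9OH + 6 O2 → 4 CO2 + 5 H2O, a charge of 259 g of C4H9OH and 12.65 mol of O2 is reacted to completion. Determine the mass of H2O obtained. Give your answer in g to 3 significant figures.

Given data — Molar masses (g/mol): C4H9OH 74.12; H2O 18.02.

190 g

n(C4H9OH) = 259.0 / 74.12 = 3.494 mol
n(O2) = 12.65 mol
n/ν for C4H9OH = 3.494/1 = 3.494
n/ν for O2 = 12.65/6 = 2.108
Smallest n/ν is O2 → limiting reagent.
n(H2O) = (5/6) × 12.65 = 10.54 mol
mass = 10.54 × 18.02 = 189.9 g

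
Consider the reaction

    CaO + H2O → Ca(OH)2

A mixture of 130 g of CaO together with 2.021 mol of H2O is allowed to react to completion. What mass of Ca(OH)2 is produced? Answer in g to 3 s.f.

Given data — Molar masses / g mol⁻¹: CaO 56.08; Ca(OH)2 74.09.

150 g

n(CaO) = 130.0 / 56.08 = 2.318 mol
n(H2O) = 2.021 mol
n/ν for CaO = 2.318/1 = 2.318
n/ν for H2O = 2.021/1 = 2.021
Smallest n/ν is H2O → limiting reagent.
n(Ca(OH)2) = (1/1) × 2.021 = 2.021 mol
mass = 2.021 × 74.09 = 149.7 g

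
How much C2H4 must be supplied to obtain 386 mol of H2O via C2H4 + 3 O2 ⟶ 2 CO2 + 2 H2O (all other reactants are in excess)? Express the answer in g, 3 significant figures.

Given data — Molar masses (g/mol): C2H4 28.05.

n(H2O) = 386.0 mol
n(C2H4) = (1/2) × 386.0 = 193.0 mol
mass = 193.0 × 28.05 = 5414 g

5410 g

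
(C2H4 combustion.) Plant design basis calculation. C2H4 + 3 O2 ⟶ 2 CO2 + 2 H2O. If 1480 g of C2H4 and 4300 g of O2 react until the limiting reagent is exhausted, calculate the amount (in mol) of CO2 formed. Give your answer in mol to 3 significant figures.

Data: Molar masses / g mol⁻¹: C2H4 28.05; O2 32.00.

89.6 mol

n(C2H4) = 1480 / 28.05 = 52.76 mol
n(O2) = 4300 / 32.00 = 134.4 mol
n/ν → C2H4: 52.76, O2: 44.80; O2 is limiting.
n(CO2) = (2/3) × 134.4 = 89.60 mol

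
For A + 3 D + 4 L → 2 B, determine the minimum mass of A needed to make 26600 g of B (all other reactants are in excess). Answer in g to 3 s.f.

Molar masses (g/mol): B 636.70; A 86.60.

1810 g

n(B) = 26600 / 636.70 = 41.78 mol
n(A) = (1/2) × 41.78 = 20.89 mol
mass = 20.89 × 86.60 = 1809 g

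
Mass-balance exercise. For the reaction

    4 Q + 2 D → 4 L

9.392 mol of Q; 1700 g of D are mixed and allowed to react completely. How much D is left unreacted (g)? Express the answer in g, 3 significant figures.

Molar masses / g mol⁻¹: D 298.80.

n(Q) = 9.392 mol
n(D) = 1700 / 298.80 = 5.689 mol
n/ν → Q: 2.348, D: 2.845; Q is limiting.
D consumed = (2/4) × 9.392 = 4.696 mol
D remaining = 5.689 − 4.696 = 0.9930 mol
mass = 0.9930 × 298.80 = 296.7 g

297 g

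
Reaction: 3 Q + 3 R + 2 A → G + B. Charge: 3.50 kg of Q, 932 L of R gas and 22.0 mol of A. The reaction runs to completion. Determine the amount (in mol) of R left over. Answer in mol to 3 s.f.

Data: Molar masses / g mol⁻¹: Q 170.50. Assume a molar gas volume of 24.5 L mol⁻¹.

n(Q) = 3.500×1000 / 170.50 = 20.53 mol
n(R) = 932.0 / 24.5 = 38.04 mol
n(A) = 22.00 mol
n/ν → Q: 6.843, R: 12.68, A: 11.00; Q is limiting.
R consumed = (3/3) × 20.53 = 20.53 mol
R remaining = 38.04 − 20.53 = 17.51 mol

17.5 mol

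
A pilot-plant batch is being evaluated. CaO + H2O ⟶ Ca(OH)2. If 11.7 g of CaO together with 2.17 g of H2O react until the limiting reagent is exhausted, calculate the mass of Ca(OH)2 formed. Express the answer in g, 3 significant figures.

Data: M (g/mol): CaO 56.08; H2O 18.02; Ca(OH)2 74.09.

8.92 g

n(CaO) = 11.70 / 56.08 = 0.2086 mol
n(H2O) = 2.170 / 18.02 = 0.1204 mol
n/ν for CaO = 0.2086/1 = 0.2086
n/ν for H2O = 0.1204/1 = 0.1204
Smallest n/ν is H2O → limiting reagent.
n(Ca(OH)2) = (1/1) × 0.1204 = 0.1204 mol
mass = 0.1204 × 74.09 = 8.920 g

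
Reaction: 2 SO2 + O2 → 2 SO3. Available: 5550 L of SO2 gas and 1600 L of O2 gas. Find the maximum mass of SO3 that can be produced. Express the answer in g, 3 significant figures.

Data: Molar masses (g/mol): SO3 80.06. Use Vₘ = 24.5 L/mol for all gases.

n(SO2) = 5550 / 24.5 = 226.5 mol
n(O2) = 1600 / 24.5 = 65.31 mol
n/ν for SO2 = 226.5/2 = 113.3
n/ν for O2 = 65.31/1 = 65.31
Smallest n/ν is O2 → limiting reagent.
n(SO3) = (2/1) × 65.31 = 130.6 mol
mass = 130.6 × 80.06 = 10460 g

10500 g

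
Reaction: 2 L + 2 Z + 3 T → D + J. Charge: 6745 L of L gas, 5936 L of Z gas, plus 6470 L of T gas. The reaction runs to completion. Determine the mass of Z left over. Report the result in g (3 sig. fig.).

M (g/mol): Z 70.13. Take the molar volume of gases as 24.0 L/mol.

n(L) = 6745 / 24.0 = 281.0 mol
n(Z) = 5936 / 24.0 = 247.3 mol
n(T) = 6470 / 24.0 = 269.6 mol
n/ν for L = 281.0/2 = 140.5
n/ν for Z = 247.3/2 = 123.7
n/ν for T = 269.6/3 = 89.87
Smallest n/ν is T → limiting reagent.
Z consumed = (2/3) × 269.6 = 179.7 mol
Z remaining = 247.3 − 179.7 = 67.60 mol
mass = 67.60 × 70.13 = 4741 g

4740 g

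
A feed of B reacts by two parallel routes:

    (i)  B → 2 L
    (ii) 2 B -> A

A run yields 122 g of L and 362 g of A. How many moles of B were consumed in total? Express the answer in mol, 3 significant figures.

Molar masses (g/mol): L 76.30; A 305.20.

3.17 mol

n(L) = 122 / 76.30 = 1.599 mol
n(A) = 362 / 305.20 = 1.186 mol
n(B) via (i) = (1/2)×1.599 = 0.7995 mol
n(B) via (ii) = (2/1)×1.186 = 2.372 mol
total n(B) = 0.7995 + 2.372 = 3.172 mol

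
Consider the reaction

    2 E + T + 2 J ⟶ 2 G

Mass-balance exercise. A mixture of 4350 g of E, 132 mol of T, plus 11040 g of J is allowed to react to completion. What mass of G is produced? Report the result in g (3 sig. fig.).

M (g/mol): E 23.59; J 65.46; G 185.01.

n(E) = 4350 / 23.59 = 184.4 mol
n(T) = 132.0 mol
n(J) = 11040 / 65.46 = 168.7 mol
n/ν → E: 92.20, T: 132.0, J: 84.35; J is limiting.
n(G) = (2/2) × 168.7 = 168.7 mol
mass = 168.7 × 185.01 = 31210 g

31200 g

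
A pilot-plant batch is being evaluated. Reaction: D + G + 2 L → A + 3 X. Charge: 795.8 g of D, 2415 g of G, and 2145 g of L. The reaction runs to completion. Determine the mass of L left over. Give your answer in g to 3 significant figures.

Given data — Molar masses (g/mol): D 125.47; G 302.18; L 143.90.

n(D) = 795.8 / 125.47 = 6.343 mol
n(G) = 2415 / 302.18 = 7.992 mol
n(L) = 2145 / 143.90 = 14.91 mol
n/ν → D: 6.343, G: 7.992, L: 7.455; D is limiting.
L consumed = (2/1) × 6.343 = 12.69 mol
L remaining = 14.91 − 12.69 = 2.220 mol
mass = 2.220 × 143.90 = 319.5 g

320 g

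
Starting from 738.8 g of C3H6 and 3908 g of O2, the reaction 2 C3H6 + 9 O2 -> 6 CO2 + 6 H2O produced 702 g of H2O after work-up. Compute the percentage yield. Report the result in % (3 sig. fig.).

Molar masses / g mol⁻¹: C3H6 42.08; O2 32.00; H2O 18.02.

74.0 %

n(C3H6) = 738.8 / 42.08 = 17.56 mol
n(O2) = 3908 / 32.00 = 122.1 mol
n/ν for C3H6 = 17.56/2 = 8.780
n/ν for O2 = 122.1/9 = 13.57
Smallest n/ν is C3H6 → limiting reagent.
theoretical n(H2O) = (6/2) × 17.56 = 52.68 mol → 949.3 g
% yield = 702 / 949.3 × 100 = 73.95 %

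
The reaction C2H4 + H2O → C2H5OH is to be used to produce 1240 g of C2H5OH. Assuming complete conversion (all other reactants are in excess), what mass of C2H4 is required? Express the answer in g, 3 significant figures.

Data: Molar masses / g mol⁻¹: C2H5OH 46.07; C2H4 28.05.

755 g

n(C2H5OH) = 1240 / 46.07 = 26.92 mol
n(C2H4) = (1/1) × 26.92 = 26.92 mol
mass = 26.92 × 28.05 = 755.1 g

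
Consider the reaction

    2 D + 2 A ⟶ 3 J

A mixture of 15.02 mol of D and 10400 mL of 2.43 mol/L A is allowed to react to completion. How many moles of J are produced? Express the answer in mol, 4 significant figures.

n(D) = 15.02 mol
n(A) = 2.43 × 10400/1000 = 25.27 mol
n/ν for D = 15.02/2 = 7.510
n/ν for A = 25.27/2 = 12.64
Smallest n/ν is D → limiting reagent.
n(J) = (3/2) × 15.02 = 22.53 mol

22.53 mol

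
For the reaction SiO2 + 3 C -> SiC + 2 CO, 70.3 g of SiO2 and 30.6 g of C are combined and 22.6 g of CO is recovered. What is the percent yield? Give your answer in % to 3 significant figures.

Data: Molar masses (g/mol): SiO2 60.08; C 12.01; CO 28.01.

n(SiO2) = 70.30 / 60.08 = 1.170 mol
n(C) = 30.60 / 12.01 = 2.548 mol
n/ν for SiO2 = 1.170/1 = 1.170
n/ν for C = 2.548/3 = 0.8493
Smallest n/ν is C → limiting reagent.
theoretical n(CO) = (2/3) × 2.548 = 1.699 mol → 47.59 g
% yield = 22.6 / 47.59 × 100 = 47.49 %

47.5 %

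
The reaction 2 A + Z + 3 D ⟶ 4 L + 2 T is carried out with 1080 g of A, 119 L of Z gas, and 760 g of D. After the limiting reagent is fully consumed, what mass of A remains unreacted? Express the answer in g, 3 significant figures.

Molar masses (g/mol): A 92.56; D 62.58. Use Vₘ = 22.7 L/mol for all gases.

331 g

n(A) = 1080 / 92.56 = 11.67 mol
n(Z) = 119.0 / 22.7 = 5.242 mol
n(D) = 760.0 / 62.58 = 12.14 mol
n/ν for A = 11.67/2 = 5.835
n/ν for Z = 5.242/1 = 5.242
n/ν for D = 12.14/3 = 4.047
Smallest n/ν is D → limiting reagent.
A consumed = (2/3) × 12.14 = 8.093 mol
A remaining = 11.67 − 8.093 = 3.577 mol
mass = 3.577 × 92.56 = 331.1 g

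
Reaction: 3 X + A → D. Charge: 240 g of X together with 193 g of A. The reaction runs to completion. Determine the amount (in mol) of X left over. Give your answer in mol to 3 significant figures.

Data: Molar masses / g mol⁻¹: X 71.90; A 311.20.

n(X) = 240.0 / 71.90 = 3.338 mol
n(A) = 193.0 / 311.20 = 0.6202 mol
n/ν → X: 1.113, A: 0.6202; A is limiting.
X consumed = (3/1) × 0.6202 = 1.861 mol
X remaining = 3.338 − 1.861 = 1.477 mol

1.48 mol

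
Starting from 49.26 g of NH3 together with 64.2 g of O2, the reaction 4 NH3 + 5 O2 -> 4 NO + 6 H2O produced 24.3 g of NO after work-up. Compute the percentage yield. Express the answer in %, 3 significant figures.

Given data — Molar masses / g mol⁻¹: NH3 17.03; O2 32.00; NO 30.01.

n(NH3) = 49.26 / 17.03 = 2.893 mol
n(O2) = 64.20 / 32.00 = 2.006 mol
n/ν for NH3 = 2.893/4 = 0.7233
n/ν for O2 = 2.006/5 = 0.4012
Smallest n/ν is O2 → limiting reagent.
theoretical n(NO) = (4/5) × 2.006 = 1.605 mol → 48.17 g
% yield = 24.3 / 48.17 × 100 = 50.45 %

50.5 %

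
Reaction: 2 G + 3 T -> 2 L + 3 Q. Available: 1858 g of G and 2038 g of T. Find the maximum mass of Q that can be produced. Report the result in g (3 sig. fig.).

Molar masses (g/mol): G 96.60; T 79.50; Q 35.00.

n(G) = 1858 / 96.60 = 19.23 mol
n(T) = 2038 / 79.50 = 25.64 mol
n/ν → G: 9.615, T: 8.547; T is limiting.
n(Q) = (3/3) × 25.64 = 25.64 mol
mass = 25.64 × 35.00 = 897.4 g

897 g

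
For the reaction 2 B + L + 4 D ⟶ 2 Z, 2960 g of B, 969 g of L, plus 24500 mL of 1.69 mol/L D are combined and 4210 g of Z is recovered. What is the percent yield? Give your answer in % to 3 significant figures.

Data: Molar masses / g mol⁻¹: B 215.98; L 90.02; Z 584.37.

n(B) = 2960 / 215.98 = 13.70 mol
n(L) = 969.0 / 90.02 = 10.76 mol
n(D) = 1.69 × 24500/1000 = 41.41 mol
n/ν for B = 13.70/2 = 6.850
n/ν for L = 10.76/1 = 10.76
n/ν for D = 41.41/4 = 10.35
Smallest n/ν is B → limiting reagent.
theoretical n(Z) = (2/2) × 13.70 = 13.70 mol → 8006 g
% yield = 4210 / 8006 × 100 = 52.59 %

52.6 %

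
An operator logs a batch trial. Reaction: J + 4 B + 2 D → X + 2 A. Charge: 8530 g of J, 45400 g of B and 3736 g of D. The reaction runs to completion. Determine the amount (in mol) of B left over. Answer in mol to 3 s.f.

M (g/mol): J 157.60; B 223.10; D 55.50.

n(J) = 8530 / 157.60 = 54.12 mol
n(B) = 45400 / 223.10 = 203.5 mol
n(D) = 3736 / 55.50 = 67.32 mol
n/ν → J: 54.12, B: 50.88, D: 33.66; D is limiting.
B consumed = (4/2) × 67.32 = 134.6 mol
B remaining = 203.5 − 134.6 = 68.90 mol

68.9 mol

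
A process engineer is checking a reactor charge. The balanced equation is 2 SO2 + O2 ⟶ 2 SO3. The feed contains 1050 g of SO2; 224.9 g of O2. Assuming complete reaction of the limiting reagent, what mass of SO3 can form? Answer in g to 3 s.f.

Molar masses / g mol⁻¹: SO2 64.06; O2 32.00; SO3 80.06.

1130 g

n(SO2) = 1050 / 64.06 = 16.39 mol
n(O2) = 224.9 / 32.00 = 7.028 mol
n/ν for SO2 = 16.39/2 = 8.195
n/ν for O2 = 7.028/1 = 7.028
Smallest n/ν is O2 → limiting reagent.
n(SO3) = (2/1) × 7.028 = 14.06 mol
mass = 14.06 × 80.06 = 1126 g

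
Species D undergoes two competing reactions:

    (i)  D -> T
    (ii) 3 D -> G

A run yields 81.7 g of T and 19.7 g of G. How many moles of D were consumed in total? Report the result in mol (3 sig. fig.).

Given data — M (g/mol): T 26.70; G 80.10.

n(T) = 81.7 / 26.70 = 3.060 mol
n(G) = 19.7 / 80.10 = 0.2459 mol
n(D) via (i) = (1/1)×3.060 = 3.060 mol
n(D) via (ii) = (3/1)×0.2459 = 0.7377 mol
total n(D) = 3.060 + 0.7377 = 3.798 mol

3.80 mol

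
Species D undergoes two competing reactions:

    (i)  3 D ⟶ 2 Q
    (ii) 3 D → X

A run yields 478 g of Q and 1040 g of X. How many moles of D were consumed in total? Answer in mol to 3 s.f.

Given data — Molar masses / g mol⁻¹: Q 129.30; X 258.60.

17.6 mol

n(Q) = 478 / 129.30 = 3.697 mol
n(X) = 1040 / 258.60 = 4.022 mol
n(D) via (i) = (3/2)×3.697 = 5.546 mol
n(D) via (ii) = (3/1)×4.022 = 12.07 mol
total n(D) = 5.546 + 12.07 = 17.62 mol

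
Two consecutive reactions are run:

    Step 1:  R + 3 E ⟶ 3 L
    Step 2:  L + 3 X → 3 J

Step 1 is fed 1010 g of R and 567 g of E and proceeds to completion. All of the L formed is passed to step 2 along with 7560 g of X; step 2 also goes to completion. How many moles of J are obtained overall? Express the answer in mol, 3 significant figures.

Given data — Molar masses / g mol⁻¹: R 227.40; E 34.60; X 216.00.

35.0 mol

Step 1:
n(R) = 1010 / 227.40 = 4.442 mol
n(E) = 567.0 / 34.60 = 16.39 mol
n/ν for R = 4.442/1 = 4.442
n/ν for E = 16.39/3 = 5.463
Smallest n/ν is R → limiting reagent.
n(L) produced = (3/1) × 4.442 = 13.33 mol
Step 2:
n(L) available = 13.33 mol
n(X) = 7560 / 216.00 = 35.00 mol
n/ν for L = 13.33/1 = 13.33
n/ν for X = 35.00/3 = 11.67
Smallest n/ν is X → limiting reagent.
n(J) = (3/3) × 35.00 = 35.00 mol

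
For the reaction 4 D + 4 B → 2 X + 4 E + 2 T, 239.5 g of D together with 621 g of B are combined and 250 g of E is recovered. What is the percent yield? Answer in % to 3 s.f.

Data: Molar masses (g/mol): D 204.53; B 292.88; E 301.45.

70.8 %

n(D) = 239.5 / 204.53 = 1.171 mol
n(B) = 621.0 / 292.88 = 2.120 mol
n/ν for D = 1.171/4 = 0.2928
n/ν for B = 2.120/4 = 0.5300
Smallest n/ν is D → limiting reagent.
theoretical n(E) = (4/4) × 1.171 = 1.171 mol → 353.0 g
% yield = 250 / 353.0 × 100 = 70.82 %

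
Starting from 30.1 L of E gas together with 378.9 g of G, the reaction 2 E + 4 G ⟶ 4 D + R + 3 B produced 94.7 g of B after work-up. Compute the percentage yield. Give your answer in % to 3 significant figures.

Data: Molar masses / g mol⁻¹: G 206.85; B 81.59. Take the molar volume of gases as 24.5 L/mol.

84.5 %

n(E) = 30.10 / 24.5 = 1.229 mol
n(G) = 378.9 / 206.85 = 1.832 mol
n/ν for E = 1.229/2 = 0.6145
n/ν for G = 1.832/4 = 0.4580
Smallest n/ν is G → limiting reagent.
theoretical n(B) = (3/4) × 1.832 = 1.374 mol → 112.1 g
% yield = 94.7 / 112.1 × 100 = 84.48 %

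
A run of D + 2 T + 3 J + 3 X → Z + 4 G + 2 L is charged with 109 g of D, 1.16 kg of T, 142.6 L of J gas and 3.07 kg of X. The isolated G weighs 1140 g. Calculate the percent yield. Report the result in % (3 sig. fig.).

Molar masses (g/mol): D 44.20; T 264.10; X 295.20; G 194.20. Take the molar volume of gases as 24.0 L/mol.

74.1 %

n(D) = 109.0 / 44.20 = 2.466 mol
n(T) = 1.160×1000 / 264.10 = 4.392 mol
n(J) = 142.6 / 24.0 = 5.942 mol
n(X) = 3.070×1000 / 295.20 = 10.40 mol
n/ν → D: 2.466, T: 2.196, J: 1.981, X: 3.467; J is limiting.
theoretical n(G) = (4/3) × 5.942 = 7.923 mol → 1539 g
% yield = 1140 / 1539 × 100 = 74.07 %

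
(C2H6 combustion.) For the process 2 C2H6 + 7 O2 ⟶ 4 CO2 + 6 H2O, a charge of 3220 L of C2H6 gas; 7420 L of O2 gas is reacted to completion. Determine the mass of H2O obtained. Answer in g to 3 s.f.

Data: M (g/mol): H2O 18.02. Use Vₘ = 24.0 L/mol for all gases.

n(C2H6) = 3220 / 24.0 = 134.2 mol
n(O2) = 7420 / 24.0 = 309.2 mol
n/ν → C2H6: 67.10, O2: 44.17; O2 is limiting.
n(H2O) = (6/7) × 309.2 = 265.0 mol
mass = 265.0 × 18.02 = 4775 g

4780 g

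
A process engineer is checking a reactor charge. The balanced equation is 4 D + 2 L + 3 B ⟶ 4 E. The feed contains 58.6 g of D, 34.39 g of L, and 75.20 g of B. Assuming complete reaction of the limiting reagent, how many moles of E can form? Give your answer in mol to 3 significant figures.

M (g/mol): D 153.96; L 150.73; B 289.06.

0.347 mol

n(D) = 58.60 / 153.96 = 0.3806 mol
n(L) = 34.39 / 150.73 = 0.2282 mol
n(B) = 75.20 / 289.06 = 0.2602 mol
n/ν for D = 0.3806/4 = 0.09515
n/ν for L = 0.2282/2 = 0.1141
n/ν for B = 0.2602/3 = 0.08673
Smallest n/ν is B → limiting reagent.
n(E) = (4/3) × 0.2602 = 0.3469 mol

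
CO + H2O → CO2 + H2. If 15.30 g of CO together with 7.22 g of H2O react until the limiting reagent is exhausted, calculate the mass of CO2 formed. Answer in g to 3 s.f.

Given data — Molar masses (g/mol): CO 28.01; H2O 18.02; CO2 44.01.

n(CO) = 15.30 / 28.01 = 0.5462 mol
n(H2O) = 7.220 / 18.02 = 0.4007 mol
n/ν for CO = 0.5462/1 = 0.5462
n/ν for H2O = 0.4007/1 = 0.4007
Smallest n/ν is H2O → limiting reagent.
n(CO2) = (1/1) × 0.4007 = 0.4007 mol
mass = 0.4007 × 44.01 = 17.63 g

17.6 g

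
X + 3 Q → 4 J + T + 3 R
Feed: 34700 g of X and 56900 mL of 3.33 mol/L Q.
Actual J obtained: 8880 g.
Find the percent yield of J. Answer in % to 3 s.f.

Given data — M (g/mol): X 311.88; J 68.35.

51.4 %

n(X) = 34700 / 311.88 = 111.3 mol
n(Q) = 3.33 × 56900/1000 = 189.5 mol
n/ν → X: 111.3, Q: 63.17; Q is limiting.
theoretical n(J) = (4/3) × 189.5 = 252.7 mol → 17270 g
% yield = 8880 / 17270 × 100 = 51.42 %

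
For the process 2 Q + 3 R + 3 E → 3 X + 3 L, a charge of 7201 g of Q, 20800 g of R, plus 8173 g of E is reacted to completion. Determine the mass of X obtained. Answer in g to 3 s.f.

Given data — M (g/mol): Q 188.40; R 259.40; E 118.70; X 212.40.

12200 g

n(Q) = 7201 / 188.40 = 38.22 mol
n(R) = 20800 / 259.40 = 80.19 mol
n(E) = 8173 / 118.70 = 68.85 mol
n/ν for Q = 38.22/2 = 19.11
n/ν for R = 80.19/3 = 26.73
n/ν for E = 68.85/3 = 22.95
Smallest n/ν is Q → limiting reagent.
n(X) = (3/2) × 38.22 = 57.33 mol
mass = 57.33 × 212.40 = 12180 g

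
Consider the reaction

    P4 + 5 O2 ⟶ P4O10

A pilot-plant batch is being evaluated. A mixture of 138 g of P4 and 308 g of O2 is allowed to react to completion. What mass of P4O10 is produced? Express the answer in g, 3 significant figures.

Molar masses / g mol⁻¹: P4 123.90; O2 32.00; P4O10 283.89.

n(P4) = 138.0 / 123.90 = 1.114 mol
n(O2) = 308.0 / 32.00 = 9.625 mol
n/ν → P4: 1.114, O2: 1.925; P4 is limiting.
n(P4O10) = (1/1) × 1.114 = 1.114 mol
mass = 1.114 × 283.89 = 316.3 g

316 g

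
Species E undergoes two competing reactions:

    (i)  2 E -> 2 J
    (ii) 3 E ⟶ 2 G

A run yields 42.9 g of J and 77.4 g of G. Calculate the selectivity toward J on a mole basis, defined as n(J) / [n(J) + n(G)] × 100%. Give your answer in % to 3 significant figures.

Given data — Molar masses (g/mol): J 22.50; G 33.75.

n(J) = 42.9 / 22.50 = 1.907 mol
n(G) = 77.4 / 33.75 = 2.293 mol
selectivity = 1.907/(1.907+2.293) × 100 = 45.40 %

45.4 %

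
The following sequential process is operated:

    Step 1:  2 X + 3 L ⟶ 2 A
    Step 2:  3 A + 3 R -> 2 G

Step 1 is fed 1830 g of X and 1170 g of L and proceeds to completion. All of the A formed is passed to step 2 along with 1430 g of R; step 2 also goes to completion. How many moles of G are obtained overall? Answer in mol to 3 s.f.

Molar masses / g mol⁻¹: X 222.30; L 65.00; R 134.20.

Step 1:
n(X) = 1830 / 222.30 = 8.232 mol
n(L) = 1170 / 65.00 = 18.00 mol
n/ν → X: 4.116, L: 6.000; X is limiting.
n(A) produced = (2/2) × 8.232 = 8.232 mol
Step 2:
n(A) available = 8.232 mol
n(R) = 1430 / 134.20 = 10.66 mol
n/ν → A: 2.744, R: 3.553; A is limiting.
n(G) = (2/3) × 8.232 = 5.488 mol

5.49 mol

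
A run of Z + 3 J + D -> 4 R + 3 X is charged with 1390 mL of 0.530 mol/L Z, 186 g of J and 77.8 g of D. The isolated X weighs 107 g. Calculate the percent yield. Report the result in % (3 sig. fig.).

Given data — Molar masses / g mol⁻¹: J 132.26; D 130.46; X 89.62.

n(Z) = 0.530 × 1390/1000 = 0.7367 mol
n(J) = 186.0 / 132.26 = 1.406 mol
n(D) = 77.80 / 130.46 = 0.5964 mol
n/ν → Z: 0.7367, J: 0.4687, D: 0.5964; J is limiting.
theoretical n(X) = (3/3) × 1.406 = 1.406 mol → 126.0 g
% yield = 107 / 126.0 × 100 = 84.92 %

84.9 %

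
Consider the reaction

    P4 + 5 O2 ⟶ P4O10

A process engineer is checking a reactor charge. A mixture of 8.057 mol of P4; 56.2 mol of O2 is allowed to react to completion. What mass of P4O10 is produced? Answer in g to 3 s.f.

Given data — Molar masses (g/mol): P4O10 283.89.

n(P4) = 8.057 mol
n(O2) = 56.20 mol
n/ν for P4 = 8.057/1 = 8.057
n/ν for O2 = 56.20/5 = 11.24
Smallest n/ν is P4 → limiting reagent.
n(P4O10) = (1/1) × 8.057 = 8.057 mol
mass = 8.057 × 283.89 = 2287 g

2290 g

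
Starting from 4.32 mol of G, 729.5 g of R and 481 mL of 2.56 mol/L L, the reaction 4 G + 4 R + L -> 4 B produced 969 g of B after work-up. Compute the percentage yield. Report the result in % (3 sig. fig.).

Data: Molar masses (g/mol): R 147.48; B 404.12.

55.5 %

n(G) = 4.320 mol
n(R) = 729.5 / 147.48 = 4.946 mol
n(L) = 2.56 × 481.0/1000 = 1.231 mol
n/ν → G: 1.080, R: 1.237, L: 1.231; G is limiting.
theoretical n(B) = (4/4) × 4.320 = 4.320 mol → 1746 g
% yield = 969 / 1746 × 100 = 55.50 %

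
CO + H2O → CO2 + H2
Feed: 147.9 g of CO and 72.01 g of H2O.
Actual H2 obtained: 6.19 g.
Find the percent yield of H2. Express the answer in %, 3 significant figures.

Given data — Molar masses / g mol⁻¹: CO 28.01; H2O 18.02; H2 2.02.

n(CO) = 147.9 / 28.01 = 5.280 mol
n(H2O) = 72.01 / 18.02 = 3.996 mol
n/ν for CO = 5.280/1 = 5.280
n/ν for H2O = 3.996/1 = 3.996
Smallest n/ν is H2O → limiting reagent.
theoretical n(H2) = (1/1) × 3.996 = 3.996 mol → 8.072 g
% yield = 6.19 / 8.072 × 100 = 76.68 %

76.7 %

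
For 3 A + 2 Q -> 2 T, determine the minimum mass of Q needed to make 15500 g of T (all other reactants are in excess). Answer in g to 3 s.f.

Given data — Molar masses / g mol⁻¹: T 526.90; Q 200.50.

n(T) = 15500 / 526.90 = 29.42 mol
n(Q) = (2/2) × 29.42 = 29.42 mol
mass = 29.42 × 200.50 = 5899 g

5900 g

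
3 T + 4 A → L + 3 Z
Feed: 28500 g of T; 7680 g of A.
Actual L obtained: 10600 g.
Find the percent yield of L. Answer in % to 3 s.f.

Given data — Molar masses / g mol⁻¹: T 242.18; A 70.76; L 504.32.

77.5 %

n(T) = 28500 / 242.18 = 117.7 mol
n(A) = 7680 / 70.76 = 108.5 mol
n/ν for T = 117.7/3 = 39.23
n/ν for A = 108.5/4 = 27.13
Smallest n/ν is A → limiting reagent.
theoretical n(L) = (1/4) × 108.5 = 27.13 mol → 13680 g
% yield = 10600 / 13680 × 100 = 77.49 %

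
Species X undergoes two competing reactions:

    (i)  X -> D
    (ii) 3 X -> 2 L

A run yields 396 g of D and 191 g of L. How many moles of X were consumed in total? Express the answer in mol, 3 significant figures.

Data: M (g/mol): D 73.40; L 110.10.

8.00 mol

n(D) = 396 / 73.40 = 5.395 mol
n(L) = 191 / 110.10 = 1.735 mol
n(X) via (i) = (1/1)×5.395 = 5.395 mol
n(X) via (ii) = (3/2)×1.735 = 2.603 mol
total n(X) = 5.395 + 2.603 = 7.998 mol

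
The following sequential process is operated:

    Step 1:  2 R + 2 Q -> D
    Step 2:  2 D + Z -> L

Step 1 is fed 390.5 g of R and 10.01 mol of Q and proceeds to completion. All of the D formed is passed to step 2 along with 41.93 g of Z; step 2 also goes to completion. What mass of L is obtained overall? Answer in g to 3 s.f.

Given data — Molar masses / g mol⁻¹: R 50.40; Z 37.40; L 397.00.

445 g

Step 1:
n(R) = 390.5 / 50.40 = 7.748 mol
n(Q) = 10.01 mol
n/ν for R = 7.748/2 = 3.874
n/ν for Q = 10.01/2 = 5.005
Smallest n/ν is R → limiting reagent.
n(D) produced = (1/2) × 7.748 = 3.874 mol
Step 2:
n(D) available = 3.874 mol
n(Z) = 41.93 / 37.40 = 1.121 mol
n/ν for D = 3.874/2 = 1.937
n/ν for Z = 1.121/1 = 1.121
Smallest n/ν is Z → limiting reagent.
n(L) = (1/1) × 1.121 = 1.121 mol
mass = 1.121 × 397.00 = 445.0 g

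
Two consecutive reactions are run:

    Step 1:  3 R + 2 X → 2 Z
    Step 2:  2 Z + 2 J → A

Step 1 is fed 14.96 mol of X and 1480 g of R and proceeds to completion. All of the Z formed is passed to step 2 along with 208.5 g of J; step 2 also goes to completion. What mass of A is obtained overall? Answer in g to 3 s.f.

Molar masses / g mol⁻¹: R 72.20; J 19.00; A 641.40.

3520 g

Step 1:
n(X) = 14.96 mol
n(R) = 1480 / 72.20 = 20.50 mol
n/ν → X: 7.480, R: 6.833; R is limiting.
n(Z) produced = (2/3) × 20.50 = 13.67 mol
Step 2:
n(Z) available = 13.67 mol
n(J) = 208.5 / 19.00 = 10.97 mol
n/ν → Z: 6.835, J: 5.485; J is limiting.
n(A) = (1/2) × 10.97 = 5.485 mol
mass = 5.485 × 641.40 = 3518 g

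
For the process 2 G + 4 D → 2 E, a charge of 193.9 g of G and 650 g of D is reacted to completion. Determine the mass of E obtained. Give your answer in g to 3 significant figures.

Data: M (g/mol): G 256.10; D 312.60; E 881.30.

n(G) = 193.9 / 256.10 = 0.7571 mol
n(D) = 650.0 / 312.60 = 2.079 mol
n/ν for G = 0.7571/2 = 0.3786
n/ν for D = 2.079/4 = 0.5198
Smallest n/ν is G → limiting reagent.
n(E) = (2/2) × 0.7571 = 0.7571 mol
mass = 0.7571 × 881.30 = 667.2 g

667 g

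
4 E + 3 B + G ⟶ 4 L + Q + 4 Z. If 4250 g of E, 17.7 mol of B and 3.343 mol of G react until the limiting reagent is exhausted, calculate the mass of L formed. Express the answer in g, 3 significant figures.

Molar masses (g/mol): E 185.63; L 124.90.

1670 g

n(E) = 4250 / 185.63 = 22.90 mol
n(B) = 17.70 mol
n(G) = 3.343 mol
n/ν → E: 5.725, B: 5.900, G: 3.343; G is limiting.
n(L) = (4/1) × 3.343 = 13.37 mol
mass = 13.37 × 124.90 = 1670 g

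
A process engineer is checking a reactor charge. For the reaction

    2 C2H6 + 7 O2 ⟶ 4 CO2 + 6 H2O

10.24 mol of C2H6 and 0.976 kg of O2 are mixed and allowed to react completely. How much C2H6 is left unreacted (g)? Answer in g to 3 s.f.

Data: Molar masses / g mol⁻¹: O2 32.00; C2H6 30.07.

45.9 g

n(C2H6) = 10.24 mol
n(O2) = 0.9760×1000 / 32.00 = 30.50 mol
n/ν for C2H6 = 10.24/2 = 5.120
n/ν for O2 = 30.50/7 = 4.357
Smallest n/ν is O2 → limiting reagent.
C2H6 consumed = (2/7) × 30.50 = 8.714 mol
C2H6 remaining = 10.24 − 8.714 = 1.526 mol
mass = 1.526 × 30.07 = 45.89 g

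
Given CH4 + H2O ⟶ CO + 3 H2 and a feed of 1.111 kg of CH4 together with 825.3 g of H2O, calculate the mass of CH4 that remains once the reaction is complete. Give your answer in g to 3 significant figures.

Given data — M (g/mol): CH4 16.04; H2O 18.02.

n(CH4) = 1.111×1000 / 16.04 = 69.26 mol
n(H2O) = 825.3 / 18.02 = 45.80 mol
n/ν for CH4 = 69.26/1 = 69.26
n/ν for H2O = 45.80/1 = 45.80
Smallest n/ν is H2O → limiting reagent.
CH4 consumed = (1/1) × 45.80 = 45.80 mol
CH4 remaining = 69.26 − 45.80 = 23.46 mol
mass = 23.46 × 16.04 = 376.3 g

376 g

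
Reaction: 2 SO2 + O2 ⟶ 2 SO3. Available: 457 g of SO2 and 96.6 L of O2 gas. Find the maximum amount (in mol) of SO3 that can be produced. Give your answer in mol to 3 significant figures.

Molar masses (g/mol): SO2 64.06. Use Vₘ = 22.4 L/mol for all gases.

n(SO2) = 457.0 / 64.06 = 7.134 mol
n(O2) = 96.60 / 22.4 = 4.313 mol
n/ν for SO2 = 7.134/2 = 3.567
n/ν for O2 = 4.313/1 = 4.313
Smallest n/ν is SO2 → limiting reagent.
n(SO3) = (2/2) × 7.134 = 7.134 mol

7.13 mol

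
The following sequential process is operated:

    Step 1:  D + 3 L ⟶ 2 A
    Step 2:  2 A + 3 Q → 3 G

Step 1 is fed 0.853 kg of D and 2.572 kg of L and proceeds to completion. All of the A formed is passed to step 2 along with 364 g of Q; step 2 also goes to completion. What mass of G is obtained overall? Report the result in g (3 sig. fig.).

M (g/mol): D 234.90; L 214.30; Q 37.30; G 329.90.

3220 g

Step 1:
n(D) = 0.8530×1000 / 234.90 = 3.631 mol
n(L) = 2.572×1000 / 214.30 = 12.00 mol
n/ν for D = 3.631/1 = 3.631
n/ν for L = 12.00/3 = 4.000
Smallest n/ν is D → limiting reagent.
n(A) produced = (2/1) × 3.631 = 7.262 mol
Step 2:
n(A) available = 7.262 mol
n(Q) = 364.0 / 37.30 = 9.759 mol
n/ν for A = 7.262/2 = 3.631
n/ν for Q = 9.759/3 = 3.253
Smallest n/ν is Q → limiting reagent.
n(G) = (3/3) × 9.759 = 9.759 mol
mass = 9.759 × 329.90 = 3219 g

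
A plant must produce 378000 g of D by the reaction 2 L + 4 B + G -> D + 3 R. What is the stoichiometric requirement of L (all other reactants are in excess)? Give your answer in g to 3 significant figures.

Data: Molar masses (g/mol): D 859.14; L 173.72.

n(D) = 378000 / 859.14 = 440.0 mol
n(L) = (2/1) × 440.0 = 880.0 mol
mass = 880.0 × 173.72 = 152900 g

153000 g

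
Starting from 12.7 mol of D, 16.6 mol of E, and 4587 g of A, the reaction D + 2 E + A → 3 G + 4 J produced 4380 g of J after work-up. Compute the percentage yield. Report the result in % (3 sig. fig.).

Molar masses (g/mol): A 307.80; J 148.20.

89.0 %

n(D) = 12.70 mol
n(E) = 16.60 mol
n(A) = 4587 / 307.80 = 14.90 mol
n/ν for D = 12.70/1 = 12.70
n/ν for E = 16.60/2 = 8.300
n/ν for A = 14.90/1 = 14.90
Smallest n/ν is E → limiting reagent.
theoretical n(J) = (4/2) × 16.60 = 33.20 mol → 4920 g
% yield = 4380 / 4920 × 100 = 89.02 %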